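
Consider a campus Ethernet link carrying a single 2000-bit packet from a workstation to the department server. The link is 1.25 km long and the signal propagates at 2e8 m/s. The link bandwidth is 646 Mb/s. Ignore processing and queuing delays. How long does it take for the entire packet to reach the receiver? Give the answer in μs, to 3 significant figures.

Transmission delay = L/R = 2000 / 646000000 = 3.09598 μs.
Propagation delay = d/s = 1250 m / 200000000 m/s = 6.25 μs.
Total = 9.35 μs.

9.35 μs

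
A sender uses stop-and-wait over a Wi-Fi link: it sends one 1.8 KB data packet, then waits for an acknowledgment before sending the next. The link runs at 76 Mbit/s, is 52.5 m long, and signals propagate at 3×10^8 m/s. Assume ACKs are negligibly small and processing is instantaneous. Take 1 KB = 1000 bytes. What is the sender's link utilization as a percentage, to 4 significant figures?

99.82 %

t_tx = L/R = 14400/76000000 = 0.000189474 s.
t_prop = 52.5/300000000 = 1.75e-07 s; RTT = 3.5e-07 s.
Cycle = t_tx + RTT = 0.000189824 s.
Utilization = t_tx / cycle = 0.000189474/0.000189824 = 99.82 %.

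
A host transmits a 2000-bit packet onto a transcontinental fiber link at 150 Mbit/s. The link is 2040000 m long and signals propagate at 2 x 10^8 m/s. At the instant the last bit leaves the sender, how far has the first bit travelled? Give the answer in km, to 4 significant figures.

t_tx = L/R = 2000/150000000 = 1.33333e-05 s.
Distance = s × t_tx = 200000000 × 1.33333e-05 = 2.667 km.

2.667 km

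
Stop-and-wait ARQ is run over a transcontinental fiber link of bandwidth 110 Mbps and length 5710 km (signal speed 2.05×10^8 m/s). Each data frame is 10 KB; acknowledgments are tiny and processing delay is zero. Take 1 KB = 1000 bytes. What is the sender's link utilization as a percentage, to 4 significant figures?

t_tx = L/R = 80000/110000000 = 0.000727273 s.
t_prop = 5710000/2.05e+08 = 0.0278537 s; RTT = 0.0557073 s.
Cycle = t_tx + RTT = 0.0564346 s.
Utilization = t_tx / cycle = 0.000727273/0.0564346 = 1.289 %.

1.289 %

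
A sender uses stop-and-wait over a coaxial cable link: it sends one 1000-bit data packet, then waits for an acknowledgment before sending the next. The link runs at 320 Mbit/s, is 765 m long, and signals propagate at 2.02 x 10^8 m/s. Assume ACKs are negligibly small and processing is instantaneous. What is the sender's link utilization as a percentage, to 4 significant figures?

t_tx = L/R = 1000/320000000 = 3.125e-06 s.
t_prop = 765/202000000 = 3.78713e-06 s; RTT = 7.57426e-06 s.
Cycle = t_tx + RTT = 1.06993e-05 s.
Utilization = t_tx / cycle = 3.125e-06/1.06993e-05 = 29.21 %.

29.21 %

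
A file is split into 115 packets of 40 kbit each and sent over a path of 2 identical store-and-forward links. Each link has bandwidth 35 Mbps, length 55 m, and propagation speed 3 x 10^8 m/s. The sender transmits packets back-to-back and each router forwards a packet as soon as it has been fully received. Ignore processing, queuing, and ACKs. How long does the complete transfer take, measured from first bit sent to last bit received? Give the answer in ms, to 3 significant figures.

Per-hop transmission t_tx = L/R = 40000/35000000 = 1.14286 ms.
Per-hop propagation t_prop = 55/300000000 = 0.000183333 ms.
Pipeline fill: first packet needs 2·t_tx to clear all hops; remaining 114 packets each add one t_tx.
Total = (2+115-1)·t_tx + 2·t_prop = 116·1.14286 + 2·0.000183333 = 133 ms.

133 ms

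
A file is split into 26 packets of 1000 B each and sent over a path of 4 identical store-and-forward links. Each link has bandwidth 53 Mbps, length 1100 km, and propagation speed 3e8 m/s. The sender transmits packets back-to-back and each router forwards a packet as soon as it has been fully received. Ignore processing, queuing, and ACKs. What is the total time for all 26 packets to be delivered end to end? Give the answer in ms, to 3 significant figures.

Per-hop transmission t_tx = L/R = 8000/53000000 = 0.150943 ms.
Per-hop propagation t_prop = 1100000/300000000 = 3.66667 ms.
Pipeline fill: first packet needs 4·t_tx to clear all hops; remaining 25 packets each add one t_tx.
Total = (4+26-1)·t_tx + 4·t_prop = 29·0.150943 + 4·3.66667 = 19.0 ms.

19.0 ms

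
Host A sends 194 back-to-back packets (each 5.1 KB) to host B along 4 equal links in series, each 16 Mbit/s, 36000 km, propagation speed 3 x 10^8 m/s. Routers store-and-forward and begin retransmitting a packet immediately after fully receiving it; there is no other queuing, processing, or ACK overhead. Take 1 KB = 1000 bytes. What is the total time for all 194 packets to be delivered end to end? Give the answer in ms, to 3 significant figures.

Per-hop transmission t_tx = L/R = 40800/16000000 = 2.55 ms.
Per-hop propagation t_prop = 36000000/300000000 = 120 ms.
Pipeline fill: first packet needs 4·t_tx to clear all hops; remaining 193 packets each add one t_tx.
Total = (4+194-1)·t_tx + 4·t_prop = 197·2.55 + 4·120 = 982 ms.

982 ms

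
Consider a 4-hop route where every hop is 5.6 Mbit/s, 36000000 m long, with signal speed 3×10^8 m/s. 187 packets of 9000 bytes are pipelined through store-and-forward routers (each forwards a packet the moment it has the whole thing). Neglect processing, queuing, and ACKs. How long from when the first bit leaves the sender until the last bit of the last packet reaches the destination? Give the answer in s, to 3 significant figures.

2.92 s

Per-hop transmission t_tx = L/R = 72000/5600000 = 0.0128571 s.
Per-hop propagation t_prop = 36000000/300000000 = 0.12 s.
Pipeline fill: first packet needs 4·t_tx to clear all hops; remaining 186 packets each add one t_tx.
Total = (4+187-1)·t_tx + 4·t_prop = 190·0.0128571 + 4·0.12 = 2.92 s.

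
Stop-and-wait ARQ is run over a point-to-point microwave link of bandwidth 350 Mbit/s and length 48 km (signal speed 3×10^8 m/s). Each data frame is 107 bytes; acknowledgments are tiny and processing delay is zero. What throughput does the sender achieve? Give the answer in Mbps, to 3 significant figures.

t_tx = L/R = 856/350000000 = 2.44571e-06 s.
t_prop = 48000/300000000 = 0.00016 s; RTT = 0.00032 s.
Cycle = t_tx + RTT = 0.000322446 s.
Throughput = L / cycle = 856 / 0.000322446 = 2.65 Mbps.

2.65 Mbps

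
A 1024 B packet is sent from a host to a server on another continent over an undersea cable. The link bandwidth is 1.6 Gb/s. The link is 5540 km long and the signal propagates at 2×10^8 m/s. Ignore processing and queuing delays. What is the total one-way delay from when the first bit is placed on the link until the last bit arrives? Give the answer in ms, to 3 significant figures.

27.7 ms

L = 1024 × 8 = 8192 bits.
Transmission delay = L/R = 8192 / 1600000000 = 0.00512 ms.
Propagation delay = d/s = 5540000 m / 200000000 m/s = 27.7 ms.
Total = 27.7 ms.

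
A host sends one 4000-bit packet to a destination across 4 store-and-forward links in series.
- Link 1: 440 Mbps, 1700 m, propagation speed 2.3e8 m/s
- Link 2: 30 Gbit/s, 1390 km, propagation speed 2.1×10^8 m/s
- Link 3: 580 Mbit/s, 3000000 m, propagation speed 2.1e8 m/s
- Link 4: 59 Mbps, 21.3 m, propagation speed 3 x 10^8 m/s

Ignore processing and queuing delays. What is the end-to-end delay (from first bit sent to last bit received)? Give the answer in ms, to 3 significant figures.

Transmission delays (L/R per hop): 0.00909091, 0.000133333, 0.00689655, 0.0677966 ms; sum = 0.0839174 ms.
Propagation delays (d/s per hop): 0.0073913, 6.61905, 14.2857, 7.1e-05 ms; sum = 20.9122 ms.
End-to-end = 21.0 ms.

21.0 ms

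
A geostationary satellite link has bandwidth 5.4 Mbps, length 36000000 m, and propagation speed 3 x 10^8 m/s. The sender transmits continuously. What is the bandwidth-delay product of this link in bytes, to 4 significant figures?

Propagation delay = 36000000 / 300000000 = 0.12 s.
BDP = R × t_prop = 5400000 × 0.12 = 648000 bits.
In bytes: 648000/8 = 81000 bytes.

81000 bytes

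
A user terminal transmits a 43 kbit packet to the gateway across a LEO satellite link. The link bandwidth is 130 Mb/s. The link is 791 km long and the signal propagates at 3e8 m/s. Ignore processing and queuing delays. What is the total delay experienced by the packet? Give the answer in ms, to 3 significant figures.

2.97 ms

L = 43000 bits.
Transmission delay = L/R = 43000 / 130000000 = 0.330769 ms.
Propagation delay = d/s = 791000 m / 300000000 m/s = 2.63667 ms.
Total = 2.97 ms.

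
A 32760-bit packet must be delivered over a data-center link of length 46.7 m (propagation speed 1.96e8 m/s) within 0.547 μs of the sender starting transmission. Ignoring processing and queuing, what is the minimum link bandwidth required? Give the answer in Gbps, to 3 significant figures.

106 Gbps

Propagation delay = 46.7 / 196000000 = 0.238265 μs.
Transmission budget = 0.547 − 0.238265 = 0.308735 μs.
R ≥ L / t_tx = 32760 bits / 3.08735e-07 s = 106 Gbps.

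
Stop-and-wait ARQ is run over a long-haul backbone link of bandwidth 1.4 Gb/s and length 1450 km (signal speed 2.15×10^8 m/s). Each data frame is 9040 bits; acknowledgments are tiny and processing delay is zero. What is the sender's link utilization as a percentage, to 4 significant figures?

0.04785 %

t_tx = L/R = 9040/1400000000 = 6.45714e-06 s.
t_prop = 1450000/215000000 = 0.00674419 s; RTT = 0.0134884 s.
Cycle = t_tx + RTT = 0.0134948 s.
Utilization = t_tx / cycle = 6.45714e-06/0.0134948 = 0.04785 %.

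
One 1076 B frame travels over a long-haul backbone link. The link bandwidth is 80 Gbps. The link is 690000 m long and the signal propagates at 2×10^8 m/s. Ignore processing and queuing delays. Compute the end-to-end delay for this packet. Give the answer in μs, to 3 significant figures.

3450 μs

L = 1076 × 8 = 8608 bits.
Transmission delay = L/R = 8608 / 80000000000 = 0.1076 μs.
Propagation delay = d/s = 690000 m / 200000000 m/s = 3450 μs.
Total = 3450 μs.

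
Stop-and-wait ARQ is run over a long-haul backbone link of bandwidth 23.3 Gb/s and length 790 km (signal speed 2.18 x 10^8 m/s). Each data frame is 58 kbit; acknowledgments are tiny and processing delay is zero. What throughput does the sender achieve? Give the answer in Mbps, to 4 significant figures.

8.000 Mbps

t_tx = L/R = 58000/23300000000 = 2.48927e-06 s.
t_prop = 790000/2.18e+08 = 0.00362385 s; RTT = 0.00724771 s.
Cycle = t_tx + RTT = 0.0072502 s.
Throughput = L / cycle = 58000 / 0.0072502 = 8.000 Mbps.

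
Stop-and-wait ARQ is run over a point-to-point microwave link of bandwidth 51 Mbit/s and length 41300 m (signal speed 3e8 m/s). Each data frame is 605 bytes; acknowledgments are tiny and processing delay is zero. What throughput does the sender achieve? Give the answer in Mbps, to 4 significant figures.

t_tx = L/R = 4840/51000000 = 9.4902e-05 s.
t_prop = 41300/300000000 = 0.000137667 s; RTT = 0.000275333 s.
Cycle = t_tx + RTT = 0.000370235 s.
Throughput = L / cycle = 4840 / 0.000370235 = 13.07 Mbps.

13.07 Mbps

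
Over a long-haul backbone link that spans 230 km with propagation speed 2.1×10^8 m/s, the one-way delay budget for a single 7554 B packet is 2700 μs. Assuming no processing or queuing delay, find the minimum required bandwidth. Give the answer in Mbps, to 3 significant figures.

37.7 Mbps

L = 60432 bits.
Propagation delay = 230000 / 210000000 = 1095.24 μs.
Transmission budget = 2700 − 1095.24 = 1604.76 μs.
R ≥ L / t_tx = 60432 bits / 0.00160476 s = 37.7 Mbps.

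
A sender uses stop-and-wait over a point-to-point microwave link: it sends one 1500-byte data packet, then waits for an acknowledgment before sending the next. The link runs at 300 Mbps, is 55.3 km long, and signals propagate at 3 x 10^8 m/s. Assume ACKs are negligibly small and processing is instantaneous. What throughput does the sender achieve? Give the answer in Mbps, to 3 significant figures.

t_tx = L/R = 12000/300000000 = 4e-05 s.
t_prop = 55300/300000000 = 0.000184333 s; RTT = 0.000368667 s.
Cycle = t_tx + RTT = 0.000408667 s.
Throughput = L / cycle = 12000 / 0.000408667 = 29.4 Mbps.

29.4 Mbps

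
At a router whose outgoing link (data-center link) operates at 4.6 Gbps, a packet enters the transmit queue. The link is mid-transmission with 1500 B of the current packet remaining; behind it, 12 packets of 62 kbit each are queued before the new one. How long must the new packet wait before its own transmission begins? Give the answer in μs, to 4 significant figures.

164.3 μs

Each queued packet: L/R = 62000/4600000000 = 13.4783 μs.
12 queued → 161.739 μs.
Plus remaining 12000 bits of current packet: 2.6087 μs.
Queuing delay = 164.3 μs.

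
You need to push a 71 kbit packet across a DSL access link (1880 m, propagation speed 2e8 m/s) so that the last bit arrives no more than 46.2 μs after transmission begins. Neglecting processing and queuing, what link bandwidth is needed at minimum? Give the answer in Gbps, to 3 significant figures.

1.93 Gbps

Propagation delay = 1880 / 200000000 = 9.4 μs.
Transmission budget = 46.2 − 9.4 = 36.8 μs.
R ≥ L / t_tx = 71000 bits / 3.68e-05 s = 1.93 Gbps.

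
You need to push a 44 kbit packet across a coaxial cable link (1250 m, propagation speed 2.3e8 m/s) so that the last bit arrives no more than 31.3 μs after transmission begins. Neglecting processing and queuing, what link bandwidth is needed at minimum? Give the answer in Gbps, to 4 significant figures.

1.701 Gbps

Propagation delay = 1250 / 2.3e+08 = 5.43478 μs.
Transmission budget = 31.3 − 5.43478 = 25.8652 μs.
R ≥ L / t_tx = 44000 bits / 2.58652e-05 s = 1.701 Gbps.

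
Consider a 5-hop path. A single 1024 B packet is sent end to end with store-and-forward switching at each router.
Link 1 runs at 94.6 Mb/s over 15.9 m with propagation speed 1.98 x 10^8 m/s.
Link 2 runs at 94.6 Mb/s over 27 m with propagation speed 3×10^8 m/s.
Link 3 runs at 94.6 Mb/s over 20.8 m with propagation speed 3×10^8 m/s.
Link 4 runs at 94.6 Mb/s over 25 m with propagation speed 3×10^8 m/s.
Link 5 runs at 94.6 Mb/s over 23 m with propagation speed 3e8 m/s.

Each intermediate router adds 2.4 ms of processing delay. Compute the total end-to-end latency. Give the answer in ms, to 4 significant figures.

10.03 ms

L = 1024 × 8 = 8192 bits.
Transmission delay per hop = L/R = 8192/94600000 = 0.0865962 ms; 5 hops → 0.432981 ms.
Propagation delays (d/s per hop): 8.0303e-05, 9e-05, 6.93333e-05, 8.33333e-05, 7.66667e-05 ms; sum = 0.000399636 ms.
Processing at 4 router(s): 4 × 2.4 ms = 9.6 ms.
End-to-end = 10.03 ms.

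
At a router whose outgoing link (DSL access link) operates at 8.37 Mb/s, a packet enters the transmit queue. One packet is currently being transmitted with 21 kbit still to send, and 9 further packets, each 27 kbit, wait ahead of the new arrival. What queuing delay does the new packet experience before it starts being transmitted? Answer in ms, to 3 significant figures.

31.5 ms

Each queued packet: L/R = 27000/8.37e+06 = 3.22581 ms.
9 queued → 29.0323 ms.
Plus remaining 21000 bits of current packet: 2.50896 ms.
Queuing delay = 31.5 ms.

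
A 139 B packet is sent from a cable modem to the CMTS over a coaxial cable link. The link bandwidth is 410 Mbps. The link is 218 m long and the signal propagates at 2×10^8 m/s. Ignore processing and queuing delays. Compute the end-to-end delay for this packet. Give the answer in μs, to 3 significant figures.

3.80 μs

L = 139 × 8 = 1112 bits.
Transmission delay = L/R = 1112 / 410000000 = 2.7122 μs.
Propagation delay = d/s = 218 m / 200000000 m/s = 1.09 μs.
Total = 3.80 μs.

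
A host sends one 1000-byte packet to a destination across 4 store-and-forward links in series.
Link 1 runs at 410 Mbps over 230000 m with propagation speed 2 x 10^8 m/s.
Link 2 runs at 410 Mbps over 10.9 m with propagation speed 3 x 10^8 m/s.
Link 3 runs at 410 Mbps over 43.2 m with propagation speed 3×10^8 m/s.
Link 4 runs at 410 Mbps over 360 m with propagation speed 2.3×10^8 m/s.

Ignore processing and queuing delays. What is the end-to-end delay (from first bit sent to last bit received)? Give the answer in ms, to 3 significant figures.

L = 1000 × 8 = 8000 bits.
Transmission delay per hop = L/R = 8000/410000000 = 0.0195122 ms; 4 hops → 0.0780488 ms.
Propagation delays (d/s per hop): 1.15, 3.63333e-05, 0.000144, 0.00156522 ms; sum = 1.15175 ms.
End-to-end = 1.23 ms.

1.23 ms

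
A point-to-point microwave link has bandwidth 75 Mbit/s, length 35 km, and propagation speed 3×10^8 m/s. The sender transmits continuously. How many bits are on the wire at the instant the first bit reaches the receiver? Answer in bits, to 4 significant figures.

8750 bits

Propagation delay = 35000 / 300000000 = 0.000116667 s.
BDP = R × t_prop = 75000000 × 0.000116667 = 8750 bits.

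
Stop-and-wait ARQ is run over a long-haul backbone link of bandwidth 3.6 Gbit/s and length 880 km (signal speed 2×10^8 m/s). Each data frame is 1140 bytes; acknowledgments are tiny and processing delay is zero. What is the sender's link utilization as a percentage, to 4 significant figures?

t_tx = L/R = 9120/3600000000 = 2.53333e-06 s.
t_prop = 880000/200000000 = 0.0044 s; RTT = 0.0088 s.
Cycle = t_tx + RTT = 0.00880253 s.
Utilization = t_tx / cycle = 2.53333e-06/0.00880253 = 0.02878 %.

0.02878 %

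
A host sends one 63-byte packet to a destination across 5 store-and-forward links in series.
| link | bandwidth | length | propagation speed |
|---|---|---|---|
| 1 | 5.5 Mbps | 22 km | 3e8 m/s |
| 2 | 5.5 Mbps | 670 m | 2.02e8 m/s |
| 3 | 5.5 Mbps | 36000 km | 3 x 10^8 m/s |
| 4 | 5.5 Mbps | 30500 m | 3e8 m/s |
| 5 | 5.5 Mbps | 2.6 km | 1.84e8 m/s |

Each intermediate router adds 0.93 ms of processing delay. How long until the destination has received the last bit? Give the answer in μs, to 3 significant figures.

124000 μs

L = 63 × 8 = 504 bits.
Transmission delay per hop = L/R = 504/5500000 = 91.6364 μs; 5 hops → 458.182 μs.
Propagation delays (d/s per hop): 73.3333, 3.31683, 120000, 101.667, 14.1304 μs; sum = 120192 μs.
Processing at 4 router(s): 4 × 0.93 ms = 3720 μs.
End-to-end = 124000 μs.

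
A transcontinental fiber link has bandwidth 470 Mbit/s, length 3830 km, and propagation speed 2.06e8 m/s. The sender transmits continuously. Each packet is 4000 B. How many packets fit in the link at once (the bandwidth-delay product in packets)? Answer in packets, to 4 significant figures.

273.1 packets

Propagation delay = 3830000 / 206000000 = 0.0185922 s.
BDP = R × t_prop = 470000000 × 0.0185922 = 8738350 bits.
In packets of 32000 bits: 273.1 packets.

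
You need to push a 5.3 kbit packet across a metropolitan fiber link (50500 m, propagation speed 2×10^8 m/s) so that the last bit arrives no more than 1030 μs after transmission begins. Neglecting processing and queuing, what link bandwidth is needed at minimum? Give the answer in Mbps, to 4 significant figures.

Propagation delay = 50500 / 200000000 = 252.5 μs.
Transmission budget = 1030 − 252.5 = 777.5 μs.
R ≥ L / t_tx = 5300 bits / 0.0007775 s = 6.817 Mbps.

6.817 Mbps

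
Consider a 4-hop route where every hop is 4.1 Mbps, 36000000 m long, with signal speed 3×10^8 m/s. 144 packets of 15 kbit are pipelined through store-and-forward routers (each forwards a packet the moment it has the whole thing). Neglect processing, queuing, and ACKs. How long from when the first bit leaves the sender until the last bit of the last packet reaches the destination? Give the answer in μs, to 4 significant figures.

Per-hop transmission t_tx = L/R = 15000/4.1e+06 = 3658.54 μs.
Per-hop propagation t_prop = 36000000/300000000 = 120000 μs.
Pipeline fill: first packet needs 4·t_tx to clear all hops; remaining 143 packets each add one t_tx.
Total = (4+144-1)·t_tx + 4·t_prop = 147·3658.54 + 4·120000 = 1018000 μs.

1018000 μs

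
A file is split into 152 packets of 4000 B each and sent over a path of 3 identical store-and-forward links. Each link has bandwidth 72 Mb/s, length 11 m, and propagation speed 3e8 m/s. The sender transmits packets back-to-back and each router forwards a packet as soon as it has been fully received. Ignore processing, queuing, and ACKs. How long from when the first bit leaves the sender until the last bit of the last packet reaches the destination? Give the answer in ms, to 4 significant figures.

Per-hop transmission t_tx = L/R = 32000/72000000 = 0.444444 ms.
Per-hop propagation t_prop = 11/300000000 = 3.66667e-05 ms.
Pipeline fill: first packet needs 3·t_tx to clear all hops; remaining 151 packets each add one t_tx.
Total = (3+152-1)·t_tx + 3·t_prop = 154·0.444444 + 3·3.66667e-05 = 68.44 ms.

68.44 ms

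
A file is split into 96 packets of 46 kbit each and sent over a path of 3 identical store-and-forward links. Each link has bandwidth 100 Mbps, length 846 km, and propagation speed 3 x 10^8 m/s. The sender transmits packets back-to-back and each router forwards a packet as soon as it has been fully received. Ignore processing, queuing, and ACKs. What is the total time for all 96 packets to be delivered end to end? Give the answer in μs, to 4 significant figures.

53540 μs

Per-hop transmission t_tx = L/R = 46000/100000000 = 460 μs.
Per-hop propagation t_prop = 846000/300000000 = 2820 μs.
Pipeline fill: first packet needs 3·t_tx to clear all hops; remaining 95 packets each add one t_tx.
Total = (3+96-1)·t_tx + 3·t_prop = 98·460 + 3·2820 = 53540 μs.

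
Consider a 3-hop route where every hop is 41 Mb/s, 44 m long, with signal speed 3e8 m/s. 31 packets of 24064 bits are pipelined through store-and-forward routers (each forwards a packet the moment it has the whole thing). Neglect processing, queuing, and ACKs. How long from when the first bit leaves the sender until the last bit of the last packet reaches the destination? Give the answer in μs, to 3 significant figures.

Per-hop transmission t_tx = L/R = 24064/41000000 = 586.927 μs.
Per-hop propagation t_prop = 44/300000000 = 0.146667 μs.
Pipeline fill: first packet needs 3·t_tx to clear all hops; remaining 30 packets each add one t_tx.
Total = (3+31-1)·t_tx + 3·t_prop = 33·586.927 + 3·0.146667 = 19400 μs.

19400 μs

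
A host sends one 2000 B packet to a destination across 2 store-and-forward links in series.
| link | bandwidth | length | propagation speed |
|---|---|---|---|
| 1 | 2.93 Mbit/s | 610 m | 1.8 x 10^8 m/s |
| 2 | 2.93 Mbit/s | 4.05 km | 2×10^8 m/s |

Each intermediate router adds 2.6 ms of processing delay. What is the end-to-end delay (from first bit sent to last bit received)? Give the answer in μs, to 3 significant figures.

L = 2000 × 8 = 16000 bits.
Transmission delay per hop = L/R = 16000/2930000 = 5460.75 μs; 2 hops → 10921.5 μs.
Propagation delays (d/s per hop): 3.38889, 20.25 μs; sum = 23.6389 μs.
Processing at 1 router(s): 1 × 2.6 ms = 2600 μs.
End-to-end = 13500 μs.

13500 μs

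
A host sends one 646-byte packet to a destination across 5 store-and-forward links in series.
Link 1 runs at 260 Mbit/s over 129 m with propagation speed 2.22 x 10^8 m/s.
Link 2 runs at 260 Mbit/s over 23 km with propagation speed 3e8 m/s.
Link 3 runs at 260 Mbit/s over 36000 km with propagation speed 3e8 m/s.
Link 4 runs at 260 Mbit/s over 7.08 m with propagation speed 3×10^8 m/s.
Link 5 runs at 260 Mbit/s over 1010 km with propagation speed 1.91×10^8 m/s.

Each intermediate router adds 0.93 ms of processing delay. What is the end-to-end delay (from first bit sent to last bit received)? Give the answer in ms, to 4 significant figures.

129.2 ms

L = 646 × 8 = 5168 bits.
Transmission delay per hop = L/R = 5168/260000000 = 0.0198769 ms; 5 hops → 0.0993846 ms.
Propagation delays (d/s per hop): 0.000581081, 0.0766667, 120, 2.36e-05, 5.28796 ms; sum = 125.365 ms.
Processing at 4 router(s): 4 × 0.93 ms = 3.72 ms.
End-to-end = 129.2 ms.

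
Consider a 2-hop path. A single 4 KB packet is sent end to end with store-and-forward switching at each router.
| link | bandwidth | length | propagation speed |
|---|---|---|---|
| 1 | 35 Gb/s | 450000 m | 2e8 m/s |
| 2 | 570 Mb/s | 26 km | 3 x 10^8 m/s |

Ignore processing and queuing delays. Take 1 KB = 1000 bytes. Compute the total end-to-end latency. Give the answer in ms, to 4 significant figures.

L = 32000 bits.
Transmission delays (L/R per hop): 0.000914286, 0.0561404 ms; sum = 0.0570546 ms.
Propagation delays (d/s per hop): 2.25, 0.0866667 ms; sum = 2.33667 ms.
End-to-end = 2.394 ms.

2.394 ms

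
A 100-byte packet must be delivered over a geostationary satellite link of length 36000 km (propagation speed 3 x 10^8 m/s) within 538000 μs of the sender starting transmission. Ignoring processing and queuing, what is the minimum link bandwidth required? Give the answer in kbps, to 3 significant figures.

L = 800 bits.
Propagation delay = 36000000 / 300000000 = 120000 μs.
Transmission budget = 538000 − 120000 = 418000 μs.
R ≥ L / t_tx = 800 bits / 0.418 s = 1.91 kbps.

1.91 kbps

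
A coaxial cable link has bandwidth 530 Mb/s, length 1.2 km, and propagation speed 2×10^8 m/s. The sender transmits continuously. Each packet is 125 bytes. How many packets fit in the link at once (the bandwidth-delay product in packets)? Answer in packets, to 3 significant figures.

3.18 packets

Propagation delay = 1200 / 200000000 = 6e-06 s.
BDP = R × t_prop = 530000000 × 6e-06 = 3180 bits.
In packets of 1000 bits: 3.18 packets.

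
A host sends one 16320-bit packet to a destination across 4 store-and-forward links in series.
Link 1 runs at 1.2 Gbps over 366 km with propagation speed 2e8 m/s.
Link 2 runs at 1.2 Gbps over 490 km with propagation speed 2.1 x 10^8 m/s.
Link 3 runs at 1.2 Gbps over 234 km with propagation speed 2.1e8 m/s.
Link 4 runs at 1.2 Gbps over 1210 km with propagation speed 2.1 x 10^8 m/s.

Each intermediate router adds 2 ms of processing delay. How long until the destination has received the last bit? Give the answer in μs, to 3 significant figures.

17100 μs

Transmission delay per hop = L/R = 16320/1200000000 = 13.6 μs; 4 hops → 54.4 μs.
Propagation delays (d/s per hop): 1830, 2333.33, 1114.29, 5761.9 μs; sum = 11039.5 μs.
Processing at 3 router(s): 3 × 2 ms = 6000 μs.
End-to-end = 17100 μs.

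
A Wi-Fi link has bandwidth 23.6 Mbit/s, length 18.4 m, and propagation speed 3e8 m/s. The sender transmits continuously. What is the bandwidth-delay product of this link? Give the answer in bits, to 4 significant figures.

1.447 bits

Propagation delay = 18.4 / 300000000 = 6.13333e-08 s.
BDP = R × t_prop = 23600000 × 6.13333e-08 = 1.44747 bits.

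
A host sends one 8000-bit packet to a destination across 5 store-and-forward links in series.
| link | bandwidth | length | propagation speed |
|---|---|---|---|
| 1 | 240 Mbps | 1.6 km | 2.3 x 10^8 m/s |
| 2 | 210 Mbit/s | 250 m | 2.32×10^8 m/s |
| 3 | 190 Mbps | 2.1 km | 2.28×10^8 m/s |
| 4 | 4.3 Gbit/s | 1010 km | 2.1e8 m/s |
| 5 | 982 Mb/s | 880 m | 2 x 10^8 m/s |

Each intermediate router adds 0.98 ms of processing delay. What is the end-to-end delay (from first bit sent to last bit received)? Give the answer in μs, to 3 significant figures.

8870 μs

Transmission delays (L/R per hop): 33.3333, 38.0952, 42.1053, 1.86047, 8.14664 μs; sum = 123.541 μs.
Propagation delays (d/s per hop): 6.95652, 1.07759, 9.21053, 4809.52, 4.4 μs; sum = 4831.17 μs.
Processing at 4 router(s): 4 × 0.98 ms = 3920 μs.
End-to-end = 8870 μs.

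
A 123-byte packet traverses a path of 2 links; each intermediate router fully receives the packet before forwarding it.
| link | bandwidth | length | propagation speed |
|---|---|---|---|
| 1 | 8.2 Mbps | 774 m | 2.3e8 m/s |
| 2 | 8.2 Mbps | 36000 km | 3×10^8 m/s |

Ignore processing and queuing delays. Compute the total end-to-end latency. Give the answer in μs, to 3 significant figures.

L = 123 × 8 = 984 bits.
Transmission delay per hop = L/R = 984/8.2e+06 = 120 μs; 2 hops → 240 μs.
Propagation delays (d/s per hop): 3.36522, 120000 μs; sum = 120003 μs.
End-to-end = 120000 μs.

120000 μs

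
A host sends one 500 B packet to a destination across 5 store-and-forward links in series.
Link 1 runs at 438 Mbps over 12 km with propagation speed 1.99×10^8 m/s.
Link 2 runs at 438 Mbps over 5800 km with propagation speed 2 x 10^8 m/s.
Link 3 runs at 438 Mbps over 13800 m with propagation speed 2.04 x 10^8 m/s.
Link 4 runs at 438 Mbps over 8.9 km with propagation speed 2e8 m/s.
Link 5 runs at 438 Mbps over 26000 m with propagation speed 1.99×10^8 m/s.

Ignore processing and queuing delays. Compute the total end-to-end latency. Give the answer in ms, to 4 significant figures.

29.35 ms

L = 500 × 8 = 4000 bits.
Transmission delay per hop = L/R = 4000/438000000 = 0.00913242 ms; 5 hops → 0.0456621 ms.
Propagation delays (d/s per hop): 0.0603015, 29, 0.0676471, 0.0445, 0.130653 ms; sum = 29.3031 ms.
End-to-end = 29.35 ms.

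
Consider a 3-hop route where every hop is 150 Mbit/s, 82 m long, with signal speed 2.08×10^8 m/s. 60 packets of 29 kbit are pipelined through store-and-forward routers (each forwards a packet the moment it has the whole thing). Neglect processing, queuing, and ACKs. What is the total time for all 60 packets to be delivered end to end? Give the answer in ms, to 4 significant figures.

Per-hop transmission t_tx = L/R = 29000/150000000 = 0.193333 ms.
Per-hop propagation t_prop = 82/208000000 = 0.000394231 ms.
Pipeline fill: first packet needs 3·t_tx to clear all hops; remaining 59 packets each add one t_tx.
Total = (3+60-1)·t_tx + 3·t_prop = 62·0.193333 + 3·0.000394231 = 11.99 ms.

11.99 ms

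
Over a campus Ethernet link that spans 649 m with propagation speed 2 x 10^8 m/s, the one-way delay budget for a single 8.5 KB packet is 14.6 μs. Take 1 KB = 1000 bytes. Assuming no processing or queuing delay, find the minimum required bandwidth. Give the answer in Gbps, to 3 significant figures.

5.99 Gbps

L = 68000 bits.
Propagation delay = 649 / 200000000 = 3.245 μs.
Transmission budget = 14.6 − 3.245 = 11.355 μs.
R ≥ L / t_tx = 68000 bits / 1.1355e-05 s = 5.99 Gbps.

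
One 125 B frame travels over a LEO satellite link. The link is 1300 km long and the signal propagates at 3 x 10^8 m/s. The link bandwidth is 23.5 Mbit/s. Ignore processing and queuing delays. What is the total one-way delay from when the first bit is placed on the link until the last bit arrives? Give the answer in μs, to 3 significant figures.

4380 μs

L = 125 × 8 = 1000 bits.
Transmission delay = L/R = 1000 / 23500000 = 42.5532 μs.
Propagation delay = d/s = 1300000 m / 300000000 m/s = 4333.33 μs.
Total = 4380 μs.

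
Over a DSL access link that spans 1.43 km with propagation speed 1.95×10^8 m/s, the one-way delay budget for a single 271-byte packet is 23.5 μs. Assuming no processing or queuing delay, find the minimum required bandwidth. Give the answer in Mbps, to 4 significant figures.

134.1 Mbps

L = 2168 bits.
Propagation delay = 1430 / 195000000 = 7.33333 μs.
Transmission budget = 23.5 − 7.33333 = 16.1667 μs.
R ≥ L / t_tx = 2168 bits / 1.61667e-05 s = 134.1 Mbps.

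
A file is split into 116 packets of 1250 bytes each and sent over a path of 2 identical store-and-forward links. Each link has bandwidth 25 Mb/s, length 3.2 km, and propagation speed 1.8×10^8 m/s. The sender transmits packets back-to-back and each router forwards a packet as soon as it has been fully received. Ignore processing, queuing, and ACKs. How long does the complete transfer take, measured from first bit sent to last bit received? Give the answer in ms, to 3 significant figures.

Per-hop transmission t_tx = L/R = 10000/25000000 = 0.4 ms.
Per-hop propagation t_prop = 3200/180000000 = 0.0177778 ms.
Pipeline fill: first packet needs 2·t_tx to clear all hops; remaining 115 packets each add one t_tx.
Total = (2+116-1)·t_tx + 2·t_prop = 117·0.4 + 2·0.0177778 = 46.8 ms.

46.8 ms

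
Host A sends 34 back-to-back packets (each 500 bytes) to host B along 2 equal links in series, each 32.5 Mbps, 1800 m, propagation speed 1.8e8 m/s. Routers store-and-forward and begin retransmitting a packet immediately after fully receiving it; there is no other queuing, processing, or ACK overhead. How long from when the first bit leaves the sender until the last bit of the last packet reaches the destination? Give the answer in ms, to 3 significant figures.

Per-hop transmission t_tx = L/R = 4000/32500000 = 0.123077 ms.
Per-hop propagation t_prop = 1800/180000000 = 0.01 ms.
Pipeline fill: first packet needs 2·t_tx to clear all hops; remaining 33 packets each add one t_tx.
Total = (2+34-1)·t_tx + 2·t_prop = 35·0.123077 + 2·0.01 = 4.33 ms.

4.33 ms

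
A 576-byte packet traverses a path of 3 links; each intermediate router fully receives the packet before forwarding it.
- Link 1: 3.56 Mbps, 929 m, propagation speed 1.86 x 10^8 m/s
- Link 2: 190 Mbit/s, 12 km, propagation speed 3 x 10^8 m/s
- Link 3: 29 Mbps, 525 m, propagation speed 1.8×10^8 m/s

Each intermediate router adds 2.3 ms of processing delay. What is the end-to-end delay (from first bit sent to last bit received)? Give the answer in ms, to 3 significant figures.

L = 576 × 8 = 4608 bits.
Transmission delays (L/R per hop): 1.29438, 0.0242526, 0.158897 ms; sum = 1.47753 ms.
Propagation delays (d/s per hop): 0.00499462, 0.04, 0.00291667 ms; sum = 0.0479113 ms.
Processing at 2 router(s): 2 × 2.3 ms = 4.6 ms.
End-to-end = 6.13 ms.

6.13 ms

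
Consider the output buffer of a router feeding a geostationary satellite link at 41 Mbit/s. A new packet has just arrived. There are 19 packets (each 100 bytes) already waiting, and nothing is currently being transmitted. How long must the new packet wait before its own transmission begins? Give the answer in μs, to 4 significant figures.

370.7 μs

Each queued packet: L/R = 800/41000000 = 19.5122 μs.
19 queued → 370.732 μs.
Queuing delay = 370.7 μs.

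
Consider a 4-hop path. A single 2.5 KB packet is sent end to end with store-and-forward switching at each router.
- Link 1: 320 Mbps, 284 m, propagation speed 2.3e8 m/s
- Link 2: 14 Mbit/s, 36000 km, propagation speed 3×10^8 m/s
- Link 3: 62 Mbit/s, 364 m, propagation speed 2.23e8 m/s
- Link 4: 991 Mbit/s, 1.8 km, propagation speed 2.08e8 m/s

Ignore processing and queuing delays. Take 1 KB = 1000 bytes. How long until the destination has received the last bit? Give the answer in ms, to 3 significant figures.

L = 20000 bits.
Transmission delays (L/R per hop): 0.0625, 1.42857, 0.322581, 0.0201816 ms; sum = 1.83383 ms.
Propagation delays (d/s per hop): 0.00123478, 120, 0.00163229, 0.00865385 ms; sum = 120.012 ms.
End-to-end = 122 ms.

122 ms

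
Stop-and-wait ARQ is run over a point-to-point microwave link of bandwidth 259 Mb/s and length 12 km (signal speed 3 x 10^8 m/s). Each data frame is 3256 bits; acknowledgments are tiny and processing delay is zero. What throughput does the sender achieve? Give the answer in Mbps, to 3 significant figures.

t_tx = L/R = 3256/259000000 = 1.25714e-05 s.
t_prop = 12000/300000000 = 4e-05 s; RTT = 8e-05 s.
Cycle = t_tx + RTT = 9.25714e-05 s.
Throughput = L / cycle = 3256 / 9.25714e-05 = 35.2 Mbps.

35.2 Mbps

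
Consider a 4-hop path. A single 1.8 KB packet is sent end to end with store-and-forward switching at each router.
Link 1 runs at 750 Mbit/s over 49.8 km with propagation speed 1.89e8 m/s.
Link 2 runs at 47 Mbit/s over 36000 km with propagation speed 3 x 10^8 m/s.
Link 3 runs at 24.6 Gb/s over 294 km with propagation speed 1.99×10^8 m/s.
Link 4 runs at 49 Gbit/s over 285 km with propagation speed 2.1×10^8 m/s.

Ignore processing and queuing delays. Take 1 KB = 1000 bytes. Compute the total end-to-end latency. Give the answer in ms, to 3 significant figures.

L = 14400 bits.
Transmission delays (L/R per hop): 0.0192, 0.306383, 0.000585366, 0.000293878 ms; sum = 0.326462 ms.
Propagation delays (d/s per hop): 0.263492, 120, 1.47739, 1.35714 ms; sum = 123.098 ms.
End-to-end = 123 ms.

123 ms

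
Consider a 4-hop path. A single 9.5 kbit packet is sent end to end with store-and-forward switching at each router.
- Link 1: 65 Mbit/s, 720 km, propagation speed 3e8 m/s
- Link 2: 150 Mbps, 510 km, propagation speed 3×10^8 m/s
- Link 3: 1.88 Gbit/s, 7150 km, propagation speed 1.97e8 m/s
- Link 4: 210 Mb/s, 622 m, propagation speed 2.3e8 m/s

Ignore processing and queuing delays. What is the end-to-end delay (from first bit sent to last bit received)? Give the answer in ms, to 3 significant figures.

L = 9500 bits.
Transmission delays (L/R per hop): 0.146154, 0.0633333, 0.00505319, 0.0452381 ms; sum = 0.259778 ms.
Propagation delays (d/s per hop): 2.4, 1.7, 36.2944, 0.00270435 ms; sum = 40.3971 ms.
End-to-end = 40.7 ms.

40.7 ms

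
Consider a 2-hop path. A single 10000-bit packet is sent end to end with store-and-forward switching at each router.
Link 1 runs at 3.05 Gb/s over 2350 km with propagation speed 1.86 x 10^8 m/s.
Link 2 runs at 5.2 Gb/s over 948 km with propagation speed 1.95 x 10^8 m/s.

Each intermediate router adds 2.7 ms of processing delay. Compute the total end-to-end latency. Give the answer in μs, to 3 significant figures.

20200 μs

Transmission delays (L/R per hop): 3.27869, 1.92308 μs; sum = 5.20177 μs.
Propagation delays (d/s per hop): 12634.4, 4861.54 μs; sum = 17495.9 μs.
Processing at 1 router(s): 1 × 2.7 ms = 2700 μs.
End-to-end = 20200 μs.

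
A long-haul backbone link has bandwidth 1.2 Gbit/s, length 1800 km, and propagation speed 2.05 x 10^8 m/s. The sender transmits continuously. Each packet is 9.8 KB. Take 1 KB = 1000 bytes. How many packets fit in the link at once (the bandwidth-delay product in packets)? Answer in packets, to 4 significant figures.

134.4 packets

Propagation delay = 1800000 / 2.05e+08 = 0.00878049 s.
BDP = R × t_prop = 1200000000 × 0.00878049 = 10536600 bits.
In packets of 78400 bits: 134.4 packets.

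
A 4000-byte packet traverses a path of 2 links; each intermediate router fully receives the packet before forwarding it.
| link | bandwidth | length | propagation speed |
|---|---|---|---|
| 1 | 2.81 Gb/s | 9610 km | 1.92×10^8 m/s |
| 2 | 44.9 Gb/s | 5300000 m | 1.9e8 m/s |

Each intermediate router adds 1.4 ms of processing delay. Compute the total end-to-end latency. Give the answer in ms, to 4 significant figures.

L = 4000 × 8 = 32000 bits.
Transmission delays (L/R per hop): 0.0113879, 0.000712695 ms; sum = 0.0121006 ms.
Propagation delays (d/s per hop): 50.0521, 27.8947 ms; sum = 77.9468 ms.
Processing at 1 router(s): 1 × 1.4 ms = 1.4 ms.
End-to-end = 79.36 ms.

79.36 ms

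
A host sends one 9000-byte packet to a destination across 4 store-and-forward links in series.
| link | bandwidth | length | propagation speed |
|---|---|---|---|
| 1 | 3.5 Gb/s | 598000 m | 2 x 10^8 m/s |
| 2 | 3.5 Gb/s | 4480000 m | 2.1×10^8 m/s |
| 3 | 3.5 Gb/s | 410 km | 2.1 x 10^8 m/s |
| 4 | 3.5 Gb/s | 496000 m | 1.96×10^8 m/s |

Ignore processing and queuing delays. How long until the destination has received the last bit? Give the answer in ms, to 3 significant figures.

28.9 ms

L = 9000 × 8 = 72000 bits.
Transmission delay per hop = L/R = 72000/3500000000 = 0.0205714 ms; 4 hops → 0.0822857 ms.
Propagation delays (d/s per hop): 2.99, 21.3333, 1.95238, 2.53061 ms; sum = 28.8063 ms.
End-to-end = 28.9 ms.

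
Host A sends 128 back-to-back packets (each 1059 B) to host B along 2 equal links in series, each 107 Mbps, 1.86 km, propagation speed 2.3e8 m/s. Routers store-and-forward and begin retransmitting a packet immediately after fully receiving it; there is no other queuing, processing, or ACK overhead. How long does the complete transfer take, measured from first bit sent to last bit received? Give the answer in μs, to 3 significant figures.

10200 μs

Per-hop transmission t_tx = L/R = 8472/107000000 = 79.1776 μs.
Per-hop propagation t_prop = 1860/2.3e+08 = 8.08696 μs.
Pipeline fill: first packet needs 2·t_tx to clear all hops; remaining 127 packets each add one t_tx.
Total = (2+128-1)·t_tx + 2·t_prop = 129·79.1776 + 2·8.08696 = 10200 μs.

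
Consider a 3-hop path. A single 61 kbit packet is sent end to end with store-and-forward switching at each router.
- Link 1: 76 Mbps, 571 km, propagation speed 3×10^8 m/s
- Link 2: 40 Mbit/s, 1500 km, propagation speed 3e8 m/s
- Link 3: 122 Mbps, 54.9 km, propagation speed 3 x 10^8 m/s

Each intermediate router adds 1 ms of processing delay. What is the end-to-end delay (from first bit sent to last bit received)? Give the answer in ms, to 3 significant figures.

L = 61000 bits.
Transmission delays (L/R per hop): 0.802632, 1.525, 0.5 ms; sum = 2.82763 ms.
Propagation delays (d/s per hop): 1.90333, 5, 0.183 ms; sum = 7.08633 ms.
Processing at 2 router(s): 2 × 1 ms = 2 ms.
End-to-end = 11.9 ms.

11.9 ms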